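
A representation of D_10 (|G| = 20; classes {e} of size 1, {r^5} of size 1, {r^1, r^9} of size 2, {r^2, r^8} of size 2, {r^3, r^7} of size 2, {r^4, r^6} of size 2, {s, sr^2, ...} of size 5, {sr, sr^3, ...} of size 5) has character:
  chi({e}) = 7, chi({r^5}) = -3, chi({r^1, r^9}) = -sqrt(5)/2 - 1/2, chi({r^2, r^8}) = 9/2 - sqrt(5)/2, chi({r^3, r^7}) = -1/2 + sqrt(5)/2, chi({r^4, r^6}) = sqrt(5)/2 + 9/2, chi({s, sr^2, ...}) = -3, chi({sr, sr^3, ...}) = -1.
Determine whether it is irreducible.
Not irreducible (reducible): <chi, chi> = 10 > 1.

Reasoning: <chi, chi> = (1/|G|) sum_C |C| * |chi(C)|^2 = (1/20)[1*|7|^2 + 1*|-3|^2 + 2*|-sqrt(5)/2 - 1/2|^2 + 2*|9/2 - sqrt(5)/2|^2 + 2*|-1/2 + sqrt(5)/2|^2 + 2*|sqrt(5)/2 + 9/2|^2 + 5*|-3|^2 + 5*|-1|^2]
  = (1/20)[(49) + (9) + (sqrt(5) + 3) + (43 - 9*sqrt(5)) + (3 - sqrt(5)) + (9*sqrt(5) + 43) + (45) + (5)] = 200/20 = 10.
A character is irreducible iff <chi, chi> = 1, so this representation is reducible.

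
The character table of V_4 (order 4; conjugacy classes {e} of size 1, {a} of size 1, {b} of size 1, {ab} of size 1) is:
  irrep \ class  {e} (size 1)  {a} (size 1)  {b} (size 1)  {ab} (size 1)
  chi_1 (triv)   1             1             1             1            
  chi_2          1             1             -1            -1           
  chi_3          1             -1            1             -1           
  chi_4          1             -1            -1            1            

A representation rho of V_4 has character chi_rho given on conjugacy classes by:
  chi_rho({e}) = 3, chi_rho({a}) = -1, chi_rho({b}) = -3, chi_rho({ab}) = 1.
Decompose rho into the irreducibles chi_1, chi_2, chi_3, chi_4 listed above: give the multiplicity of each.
Multiplicities: chi_1: 0, chi_2: 1, chi_3: 0, chi_4: 2.

Details: Use <chi_rho, chi> = (1/|G|) sum_C |C| * chi_rho(C) * conj(chi(C)) with |G| = 4 for each irreducible chi in the table:
  <chi_rho, chi_1> = (1/4)[1*(3)*conj(1) + 1*(-1)*conj(1) + 1*(-3)*conj(1) + 1*(1)*conj(1)]
      = (1/4)[(3) + (-1) + (-3) + (1)] = 0/4 = 0
  <chi_rho, chi_2> = (1/4)[1*(3)*conj(1) + 1*(-1)*conj(1) + 1*(-3)*conj(-1) + 1*(1)*conj(-1)]
      = (1/4)[(3) + (-1) + (3) + (-1)] = 4/4 = 1
  <chi_rho, chi_3> = (1/4)[1*(3)*conj(1) + 1*(-1)*conj(-1) + 1*(-3)*conj(1) + 1*(1)*conj(-1)]
      = (1/4)[(3) + (1) + (-3) + (-1)] = 0/4 = 0
  <chi_rho, chi_4> = (1/4)[1*(3)*conj(1) + 1*(-1)*conj(-1) + 1*(-3)*conj(-1) + 1*(1)*conj(1)]
      = (1/4)[(3) + (1) + (3) + (1)] = 8/4 = 2
Dimension check: dim(rho) = sum (mult * dim) = 0*1 + 1*1 + 0*1 + 2*1 = 3 = chi_rho(e) = 3.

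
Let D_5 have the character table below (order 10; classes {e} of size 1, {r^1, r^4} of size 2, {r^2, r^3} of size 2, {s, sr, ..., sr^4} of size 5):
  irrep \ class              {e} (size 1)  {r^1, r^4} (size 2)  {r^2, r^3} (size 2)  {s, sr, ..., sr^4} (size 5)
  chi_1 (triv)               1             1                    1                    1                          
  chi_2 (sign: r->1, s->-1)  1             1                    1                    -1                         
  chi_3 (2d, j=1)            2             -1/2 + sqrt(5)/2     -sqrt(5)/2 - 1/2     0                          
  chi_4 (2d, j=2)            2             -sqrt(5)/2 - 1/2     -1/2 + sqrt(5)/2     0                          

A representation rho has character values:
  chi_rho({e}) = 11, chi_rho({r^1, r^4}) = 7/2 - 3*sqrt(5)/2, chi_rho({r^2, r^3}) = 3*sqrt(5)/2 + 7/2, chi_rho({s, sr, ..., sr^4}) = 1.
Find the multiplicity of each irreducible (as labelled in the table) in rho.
Multiplicities: chi_1: 3, chi_2: 2, chi_3: 0, chi_4: 3.

Argument: Use <chi_rho, chi> = (1/|G|) sum_C |C| * chi_rho(C) * conj(chi(C)) with |G| = 10 for each irreducible chi in the table:
  <chi_rho, chi_1> = (1/10)[1*(11)*conj(1) + 2*(7/2 - 3*sqrt(5)/2)*conj(1) + 2*(3*sqrt(5)/2 + 7/2)*conj(1) + 5*(1)*conj(1)]
      = (1/10)[(11) + (7 - 3*sqrt(5)) + (3*sqrt(5) + 7) + (5)] = 30/10 = 3
  <chi_rho, chi_2> = (1/10)[1*(11)*conj(1) + 2*(7/2 - 3*sqrt(5)/2)*conj(1) + 2*(3*sqrt(5)/2 + 7/2)*conj(1) + 5*(1)*conj(-1)]
      = (1/10)[(11) + (7 - 3*sqrt(5)) + (3*sqrt(5) + 7) + (-5)] = 20/10 = 2
  <chi_rho, chi_3> = (1/10)[1*(11)*conj(2) + 2*(7/2 - 3*sqrt(5)/2)*conj(-1/2 + sqrt(5)/2) + 2*(3*sqrt(5)/2 + 7/2)*conj(-sqrt(5)/2 - 1/2) + 5*(1)*conj(0)]
      = (1/10)[(22) + (-11 + 5*sqrt(5)) + (-5*sqrt(5) - 11) + (0)] = 0/10 = 0
  <chi_rho, chi_4> = (1/10)[1*(11)*conj(2) + 2*(7/2 - 3*sqrt(5)/2)*conj(-sqrt(5)/2 - 1/2) + 2*(3*sqrt(5)/2 + 7/2)*conj(-1/2 + sqrt(5)/2) + 5*(1)*conj(0)]
      = (1/10)[(22) + (4 - 2*sqrt(5)) + (4 + 2*sqrt(5)) + (0)] = 30/10 = 3
Dimension check: dim(rho) = sum (mult * dim) = 3*1 + 2*1 + 0*2 + 3*2 = 11 = chi_rho(e) = 11.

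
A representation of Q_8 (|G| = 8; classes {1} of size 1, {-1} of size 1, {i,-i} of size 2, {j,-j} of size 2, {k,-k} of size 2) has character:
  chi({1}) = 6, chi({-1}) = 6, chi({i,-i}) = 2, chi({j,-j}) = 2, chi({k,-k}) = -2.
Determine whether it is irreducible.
Not irreducible (reducible): <chi, chi> = 12 > 1.

<chi, chi> = (1/|G|) sum_C |C| * |chi(C)|^2 = (1/8)[1*|6|^2 + 1*|6|^2 + 2*|2|^2 + 2*|2|^2 + 2*|-2|^2]
  = (1/8)[(36) + (36) + (8) + (8) + (8)] = 96/8 = 12.
A character is irreducible iff <chi, chi> = 1, so this representation is reducible.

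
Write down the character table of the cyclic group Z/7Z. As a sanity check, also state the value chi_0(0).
Character table of Z/7Z (irreps indexed chi_0,...,chi_6 with chi_k(m) = zeta_7^(k*m), zeta_7 = exp(2*pi*i/7)):
  irrep \ class  {0} (size 1)  {1} (size 1)    {2} (size 1)    {3} (size 1)    {4} (size 1)    {5} (size 1)    {6} (size 1)  
  chi_0          1             1               1               1               1               1               1             
  chi_1          1             exp(2*I*pi/7)   exp(4*I*pi/7)   exp(6*I*pi/7)   exp(-6*I*pi/7)  exp(-4*I*pi/7)  exp(-2*I*pi/7)
  chi_2          1             exp(4*I*pi/7)   exp(-6*I*pi/7)  exp(-2*I*pi/7)  exp(2*I*pi/7)   exp(6*I*pi/7)   exp(-4*I*pi/7)
  chi_3          1             exp(6*I*pi/7)   exp(-2*I*pi/7)  exp(4*I*pi/7)   exp(-4*I*pi/7)  exp(2*I*pi/7)   exp(-6*I*pi/7)
  chi_4          1             exp(-6*I*pi/7)  exp(2*I*pi/7)   exp(-4*I*pi/7)  exp(4*I*pi/7)   exp(-2*I*pi/7)  exp(6*I*pi/7) 
  chi_5          1             exp(-4*I*pi/7)  exp(6*I*pi/7)   exp(2*I*pi/7)   exp(-2*I*pi/7)  exp(-6*I*pi/7)  exp(4*I*pi/7) 
  chi_6          1             exp(-2*I*pi/7)  exp(-4*I*pi/7)  exp(-6*I*pi/7)  exp(6*I*pi/7)   exp(4*I*pi/7)   exp(2*I*pi/7) 

Spot check: chi_0(0) = zeta_7^(0*0) = zeta_7^0 = 1.

Z/7Z is abelian, so all 7 irreducible complex representations are 1-dimensional. They are given by chi_k(m) = zeta_7^(k*m) for k = 0,...,6. Row orthogonality: sum_m chi_k(m) conj(chi_l(m)) = 7 * [k = l].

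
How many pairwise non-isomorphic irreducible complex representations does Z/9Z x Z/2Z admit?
18

Why: The number of irreducible complex representations of a finite group equals its number of conjugacy classes. Z/9Z x Z/2Z is abelian of order 18, so every element is its own conjugacy class: 18 classes, so Z/9Z x Z/2Z (order 18) has exactly 18 irreducible complex representations.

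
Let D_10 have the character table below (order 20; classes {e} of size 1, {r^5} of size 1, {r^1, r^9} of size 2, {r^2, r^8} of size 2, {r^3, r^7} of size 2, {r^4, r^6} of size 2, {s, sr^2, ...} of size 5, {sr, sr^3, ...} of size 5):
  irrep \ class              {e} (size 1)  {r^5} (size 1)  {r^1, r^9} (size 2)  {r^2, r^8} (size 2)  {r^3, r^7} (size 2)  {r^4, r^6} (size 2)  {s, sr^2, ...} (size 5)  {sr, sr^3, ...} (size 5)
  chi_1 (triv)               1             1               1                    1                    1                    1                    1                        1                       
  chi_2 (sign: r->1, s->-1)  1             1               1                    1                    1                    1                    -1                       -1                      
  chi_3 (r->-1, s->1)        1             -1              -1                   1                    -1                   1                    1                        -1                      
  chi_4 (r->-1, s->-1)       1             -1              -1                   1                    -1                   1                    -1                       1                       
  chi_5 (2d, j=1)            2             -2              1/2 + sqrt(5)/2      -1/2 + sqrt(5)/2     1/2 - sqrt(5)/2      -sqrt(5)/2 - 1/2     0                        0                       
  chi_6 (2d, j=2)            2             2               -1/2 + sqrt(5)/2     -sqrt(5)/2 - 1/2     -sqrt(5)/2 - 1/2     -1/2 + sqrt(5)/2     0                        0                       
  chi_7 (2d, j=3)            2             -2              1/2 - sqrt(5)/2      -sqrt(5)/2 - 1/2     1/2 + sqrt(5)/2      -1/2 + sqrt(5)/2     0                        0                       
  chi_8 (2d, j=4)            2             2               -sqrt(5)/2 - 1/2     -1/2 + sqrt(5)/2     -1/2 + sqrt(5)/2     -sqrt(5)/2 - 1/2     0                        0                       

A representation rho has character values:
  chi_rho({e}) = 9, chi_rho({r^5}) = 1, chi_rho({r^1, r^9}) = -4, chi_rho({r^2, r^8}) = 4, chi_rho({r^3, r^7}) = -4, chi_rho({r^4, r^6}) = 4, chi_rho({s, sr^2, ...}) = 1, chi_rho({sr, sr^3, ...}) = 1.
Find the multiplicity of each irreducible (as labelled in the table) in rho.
Multiplicities: chi_1: 1, chi_2: 0, chi_3: 2, chi_4: 2, chi_5: 0, chi_6: 1, chi_7: 0, chi_8: 1.

Justification: Use <chi_rho, chi> = (1/|G|) sum_C |C| * chi_rho(C) * conj(chi(C)) with |G| = 20 for each irreducible chi in the table:
  <chi_rho, chi_1> = (1/20)[1*(9)*conj(1) + 1*(1)*conj(1) + 2*(-4)*conj(1) + 2*(4)*conj(1) + 2*(-4)*conj(1) + 2*(4)*conj(1) + 5*(1)*conj(1) + 5*(1)*conj(1)]
      = (1/20)[(9) + (1) + (-8) + (8) + (-8) + (8) + (5) + (5)] = 20/20 = 1
  <chi_rho, chi_2> = (1/20)[1*(9)*conj(1) + 1*(1)*conj(1) + 2*(-4)*conj(1) + 2*(4)*conj(1) + 2*(-4)*conj(1) + 2*(4)*conj(1) + 5*(1)*conj(-1) + 5*(1)*conj(-1)]
      = (1/20)[(9) + (1) + (-8) + (8) + (-8) + (8) + (-5) + (-5)] = 0/20 = 0
  <chi_rho, chi_3> = (1/20)[1*(9)*conj(1) + 1*(1)*conj(-1) + 2*(-4)*conj(-1) + 2*(4)*conj(1) + 2*(-4)*conj(-1) + 2*(4)*conj(1) + 5*(1)*conj(1) + 5*(1)*conj(-1)]
      = (1/20)[(9) + (-1) + (8) + (8) + (8) + (8) + (5) + (-5)] = 40/20 = 2
  <chi_rho, chi_4> = (1/20)[1*(9)*conj(1) + 1*(1)*conj(-1) + 2*(-4)*conj(-1) + 2*(4)*conj(1) + 2*(-4)*conj(-1) + 2*(4)*conj(1) + 5*(1)*conj(-1) + 5*(1)*conj(1)]
      = (1/20)[(9) + (-1) + (8) + (8) + (8) + (8) + (-5) + (5)] = 40/20 = 2
  <chi_rho, chi_5> = (1/20)[1*(9)*conj(2) + 1*(1)*conj(-2) + 2*(-4)*conj(1/2 + sqrt(5)/2) + 2*(4)*conj(-1/2 + sqrt(5)/2) + 2*(-4)*conj(1/2 - sqrt(5)/2) + 2*(4)*conj(-sqrt(5)/2 - 1/2) + 5*(1)*conj(0) + 5*(1)*conj(0)]
      = (1/20)[(18) + (-2) + (-4*sqrt(5) - 4) + (-4 + 4*sqrt(5)) + (-4 + 4*sqrt(5)) + (-4*sqrt(5) - 4) + (0) + (0)] = 0/20 = 0
  <chi_rho, chi_6> = (1/20)[1*(9)*conj(2) + 1*(1)*conj(2) + 2*(-4)*conj(-1/2 + sqrt(5)/2) + 2*(4)*conj(-sqrt(5)/2 - 1/2) + 2*(-4)*conj(-sqrt(5)/2 - 1/2) + 2*(4)*conj(-1/2 + sqrt(5)/2) + 5*(1)*conj(0) + 5*(1)*conj(0)]
      = (1/20)[(18) + (2) + (4 - 4*sqrt(5)) + (-4*sqrt(5) - 4) + (4 + 4*sqrt(5)) + (-4 + 4*sqrt(5)) + (0) + (0)] = 20/20 = 1
  <chi_rho, chi_7> = (1/20)[1*(9)*conj(2) + 1*(1)*conj(-2) + 2*(-4)*conj(1/2 - sqrt(5)/2) + 2*(4)*conj(-sqrt(5)/2 - 1/2) + 2*(-4)*conj(1/2 + sqrt(5)/2) + 2*(4)*conj(-1/2 + sqrt(5)/2) + 5*(1)*conj(0) + 5*(1)*conj(0)]
      = (1/20)[(18) + (-2) + (-4 + 4*sqrt(5)) + (-4*sqrt(5) - 4) + (-4*sqrt(5) - 4) + (-4 + 4*sqrt(5)) + (0) + (0)] = 0/20 = 0
  <chi_rho, chi_8> = (1/20)[1*(9)*conj(2) + 1*(1)*conj(2) + 2*(-4)*conj(-sqrt(5)/2 - 1/2) + 2*(4)*conj(-1/2 + sqrt(5)/2) + 2*(-4)*conj(-1/2 + sqrt(5)/2) + 2*(4)*conj(-sqrt(5)/2 - 1/2) + 5*(1)*conj(0) + 5*(1)*conj(0)]
      = (1/20)[(18) + (2) + (4 + 4*sqrt(5)) + (-4 + 4*sqrt(5)) + (4 - 4*sqrt(5)) + (-4*sqrt(5) - 4) + (0) + (0)] = 20/20 = 1
Dimension check: dim(rho) = sum (mult * dim) = 1*1 + 0*1 + 2*1 + 2*1 + 0*2 + 1*2 + 0*2 + 1*2 = 9 = chi_rho(e) = 9.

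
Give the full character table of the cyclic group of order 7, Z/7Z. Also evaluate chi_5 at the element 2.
Character table of Z/7Z (irreps indexed chi_0,...,chi_6 with chi_k(m) = zeta_7^(k*m), zeta_7 = exp(2*pi*i/7)):
  irrep \ class  {0} (size 1)  {1} (size 1)    {2} (size 1)    {3} (size 1)    {4} (size 1)    {5} (size 1)    {6} (size 1)  
  chi_0          1             1               1               1               1               1               1             
  chi_1          1             exp(2*I*pi/7)   exp(4*I*pi/7)   exp(6*I*pi/7)   exp(-6*I*pi/7)  exp(-4*I*pi/7)  exp(-2*I*pi/7)
  chi_2          1             exp(4*I*pi/7)   exp(-6*I*pi/7)  exp(-2*I*pi/7)  exp(2*I*pi/7)   exp(6*I*pi/7)   exp(-4*I*pi/7)
  chi_3          1             exp(6*I*pi/7)   exp(-2*I*pi/7)  exp(4*I*pi/7)   exp(-4*I*pi/7)  exp(2*I*pi/7)   exp(-6*I*pi/7)
  chi_4          1             exp(-6*I*pi/7)  exp(2*I*pi/7)   exp(-4*I*pi/7)  exp(4*I*pi/7)   exp(-2*I*pi/7)  exp(6*I*pi/7) 
  chi_5          1             exp(-4*I*pi/7)  exp(6*I*pi/7)   exp(2*I*pi/7)   exp(-2*I*pi/7)  exp(-6*I*pi/7)  exp(4*I*pi/7) 
  chi_6          1             exp(-2*I*pi/7)  exp(-4*I*pi/7)  exp(-6*I*pi/7)  exp(6*I*pi/7)   exp(4*I*pi/7)   exp(2*I*pi/7) 

Spot check: chi_5(2) = zeta_7^(5*2) = zeta_7^10 = exp(6*I*pi/7).

Proof sketch: Z/7Z is abelian, so all 7 irreducible complex representations are 1-dimensional. They are given by chi_k(m) = zeta_7^(k*m) for k = 0,...,6. Row orthogonality: sum_m chi_k(m) conj(chi_l(m)) = 7 * [k = l].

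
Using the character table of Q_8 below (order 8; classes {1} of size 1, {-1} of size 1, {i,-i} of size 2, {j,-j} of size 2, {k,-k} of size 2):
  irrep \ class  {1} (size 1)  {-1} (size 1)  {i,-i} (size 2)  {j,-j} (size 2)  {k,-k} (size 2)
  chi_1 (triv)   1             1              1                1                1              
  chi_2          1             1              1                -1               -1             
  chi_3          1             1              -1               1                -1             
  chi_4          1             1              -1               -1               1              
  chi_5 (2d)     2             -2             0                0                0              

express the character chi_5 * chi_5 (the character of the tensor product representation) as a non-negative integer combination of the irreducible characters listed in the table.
chi_5 tensor chi_5 = chi_1 + chi_2 + chi_3 + chi_4 (all other irreducibles have multiplicity 0).

Details: The character of a tensor product is the pointwise product (chi_5 * chi_5)(C) = chi_5(C) * chi_5(C):
  {1}: (2)*(2), {-1}: (-2)*(-2), {i,-i}: (0)*(0), {j,-j}: (0)*(0), {k,-k}: (0)*(0)
so (chi_5 * chi_5) takes values
  {1} -> 4, {-1} -> 4, {i,-i} -> 0, {j,-j} -> 0, {k,-k} -> 0.
Now take the inner product of this character with each irreducible chi from the table, <chi_5*chi_5, chi> = (1/8) sum_C |C| (chi_5*chi_5)(C) conj(chi(C)):
  <chi_5*chi_5, chi_1> = (1/8)[1*(4)*conj(1) + 1*(4)*conj(1) + 2*(0)*conj(1) + 2*(0)*conj(1) + 2*(0)*conj(1)]
      = (1/8)[(4) + (4) + (0) + (0) + (0)] = 8/8 = 1
  <chi_5*chi_5, chi_2> = (1/8)[1*(4)*conj(1) + 1*(4)*conj(1) + 2*(0)*conj(1) + 2*(0)*conj(-1) + 2*(0)*conj(-1)]
      = (1/8)[(4) + (4) + (0) + (0) + (0)] = 8/8 = 1
  <chi_5*chi_5, chi_3> = (1/8)[1*(4)*conj(1) + 1*(4)*conj(1) + 2*(0)*conj(-1) + 2*(0)*conj(1) + 2*(0)*conj(-1)]
      = (1/8)[(4) + (4) + (0) + (0) + (0)] = 8/8 = 1
  <chi_5*chi_5, chi_4> = (1/8)[1*(4)*conj(1) + 1*(4)*conj(1) + 2*(0)*conj(-1) + 2*(0)*conj(-1) + 2*(0)*conj(1)]
      = (1/8)[(4) + (4) + (0) + (0) + (0)] = 8/8 = 1
  <chi_5*chi_5, chi_5> = (1/8)[1*(4)*conj(2) + 1*(4)*conj(-2) + 2*(0)*conj(0) + 2*(0)*conj(0) + 2*(0)*conj(0)]
      = (1/8)[(8) + (-8) + (0) + (0) + (0)] = 0/8 = 0
Hence the multiplicities are chi_1: 1, chi_2: 1, chi_3: 1, chi_4: 1. Dimension check: dim(chi_5)*dim(chi_5) = 2*2 = 4 and sum (mult * dim) = 1*1 + 1*1 + 1*1 + 1*1 = 4.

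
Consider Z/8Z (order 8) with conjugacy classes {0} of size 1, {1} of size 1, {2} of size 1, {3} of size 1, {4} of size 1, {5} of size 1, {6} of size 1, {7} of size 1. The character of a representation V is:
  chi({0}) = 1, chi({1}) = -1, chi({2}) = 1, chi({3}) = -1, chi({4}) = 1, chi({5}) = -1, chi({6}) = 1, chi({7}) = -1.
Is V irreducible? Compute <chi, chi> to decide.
Irreducible: <chi, chi> = 1.

Justification: <chi, chi> = (1/|G|) sum_C |C| * |chi(C)|^2 = (1/8)[1*|1|^2 + 1*|-1|^2 + 1*|1|^2 + 1*|-1|^2 + 1*|1|^2 + 1*|-1|^2 + 1*|1|^2 + 1*|-1|^2]
  = (1/8)[(1) + (1) + (1) + (1) + (1) + (1) + (1) + (1)] = 8/8 = 1.
(Exp terms are combined using exp(i*s)*conj(exp(i*t)) = exp(i*(s-t)), and sums of them are collapsed using the identity that for every m > 1 the m distinct m-th roots of unity sum to 0, e.g. 1 + exp(2*I*pi/3) + exp(-2*I*pi/3) = 0.)
A character is irreducible iff <chi, chi> = 1, so this representation is irreducible.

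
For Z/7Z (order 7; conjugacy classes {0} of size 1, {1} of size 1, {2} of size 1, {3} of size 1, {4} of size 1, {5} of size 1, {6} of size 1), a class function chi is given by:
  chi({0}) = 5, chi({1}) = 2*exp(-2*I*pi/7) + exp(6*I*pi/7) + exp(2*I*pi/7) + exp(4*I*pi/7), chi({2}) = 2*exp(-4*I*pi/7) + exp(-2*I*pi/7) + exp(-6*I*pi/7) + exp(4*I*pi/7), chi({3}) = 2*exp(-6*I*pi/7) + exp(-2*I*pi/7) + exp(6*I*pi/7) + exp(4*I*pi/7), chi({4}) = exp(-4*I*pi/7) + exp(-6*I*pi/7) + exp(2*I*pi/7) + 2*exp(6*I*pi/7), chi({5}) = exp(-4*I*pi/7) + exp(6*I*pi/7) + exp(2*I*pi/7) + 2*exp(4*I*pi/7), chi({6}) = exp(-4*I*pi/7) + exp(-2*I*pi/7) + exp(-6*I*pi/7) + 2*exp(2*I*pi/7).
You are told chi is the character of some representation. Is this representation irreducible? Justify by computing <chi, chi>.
Not irreducible (reducible): <chi, chi> = 7 > 1.

Reasoning: <chi, chi> = (1/|G|) sum_C |C| * |chi(C)|^2 = (1/7)[1*|5|^2 + 1*|2*exp(-2*I*pi/7) + exp(6*I*pi/7) + exp(2*I*pi/7) + exp(4*I*pi/7)|^2 + 1*|2*exp(-4*I*pi/7) + exp(-2*I*pi/7) + exp(-6*I*pi/7) + exp(4*I*pi/7)|^2 + 1*|2*exp(-6*I*pi/7) + exp(-2*I*pi/7) + exp(6*I*pi/7) + exp(4*I*pi/7)|^2 + 1*|exp(-4*I*pi/7) + exp(-6*I*pi/7) + exp(2*I*pi/7) + 2*exp(6*I*pi/7)|^2 + 1*|exp(-4*I*pi/7) + exp(6*I*pi/7) + exp(2*I*pi/7) + 2*exp(4*I*pi/7)|^2 + 1*|exp(-4*I*pi/7) + exp(-2*I*pi/7) + exp(-6*I*pi/7) + 2*exp(2*I*pi/7)|^2]
  = (1/7)[(25) + (7 + 3*exp(-4*I*pi/7) + 4*exp(-6*I*pi/7) + 2*exp(-2*I*pi/7) + 2*exp(2*I*pi/7) + 4*exp(6*I*pi/7) + 3*exp(4*I*pi/7)) + (7 + 4*exp(-2*I*pi/7) + 2*exp(-4*I*pi/7) + 3*exp(-6*I*pi/7) + 3*exp(6*I*pi/7) + 2*exp(4*I*pi/7) + 4*exp(2*I*pi/7)) + (7 + 4*exp(-4*I*pi/7) + 3*exp(-2*I*pi/7) + 2*exp(-6*I*pi/7) + 2*exp(6*I*pi/7) + 3*exp(2*I*pi/7) + 4*exp(4*I*pi/7)) + (7 + 4*exp(-4*I*pi/7) + 3*exp(-2*I*pi/7) + 2*exp(-6*I*pi/7) + 2*exp(6*I*pi/7) + 3*exp(2*I*pi/7) + 4*exp(4*I*pi/7)) + (7 + 4*exp(-2*I*pi/7) + 2*exp(-4*I*pi/7) + 3*exp(-6*I*pi/7) + 3*exp(6*I*pi/7) + 2*exp(4*I*pi/7) + 4*exp(2*I*pi/7)) + (7 + 3*exp(-4*I*pi/7) + 4*exp(-6*I*pi/7) + 2*exp(-2*I*pi/7) + 2*exp(2*I*pi/7) + 4*exp(6*I*pi/7) + 3*exp(4*I*pi/7))] = 49/7 = 7.
(Exp terms are combined using exp(i*s)*conj(exp(i*t)) = exp(i*(s-t)), and sums of them are collapsed using the identity that for every m > 1 the m distinct m-th roots of unity sum to 0, e.g. 1 + exp(2*I*pi/3) + exp(-2*I*pi/3) = 0.)
A character is irreducible iff <chi, chi> = 1, so this representation is reducible.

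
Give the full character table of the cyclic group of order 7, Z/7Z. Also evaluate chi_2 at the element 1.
Character table of Z/7Z (irreps indexed chi_0,...,chi_6 with chi_k(m) = zeta_7^(k*m), zeta_7 = exp(2*pi*i/7)):
  irrep \ class  {0} (size 1)  {1} (size 1)    {2} (size 1)    {3} (size 1)    {4} (size 1)    {5} (size 1)    {6} (size 1)  
  chi_0          1             1               1               1               1               1               1             
  chi_1          1             exp(2*I*pi/7)   exp(4*I*pi/7)   exp(6*I*pi/7)   exp(-6*I*pi/7)  exp(-4*I*pi/7)  exp(-2*I*pi/7)
  chi_2          1             exp(4*I*pi/7)   exp(-6*I*pi/7)  exp(-2*I*pi/7)  exp(2*I*pi/7)   exp(6*I*pi/7)   exp(-4*I*pi/7)
  chi_3          1             exp(6*I*pi/7)   exp(-2*I*pi/7)  exp(4*I*pi/7)   exp(-4*I*pi/7)  exp(2*I*pi/7)   exp(-6*I*pi/7)
  chi_4          1             exp(-6*I*pi/7)  exp(2*I*pi/7)   exp(-4*I*pi/7)  exp(4*I*pi/7)   exp(-2*I*pi/7)  exp(6*I*pi/7) 
  chi_5          1             exp(-4*I*pi/7)  exp(6*I*pi/7)   exp(2*I*pi/7)   exp(-2*I*pi/7)  exp(-6*I*pi/7)  exp(4*I*pi/7) 
  chi_6          1             exp(-2*I*pi/7)  exp(-4*I*pi/7)  exp(-6*I*pi/7)  exp(6*I*pi/7)   exp(4*I*pi/7)   exp(2*I*pi/7) 

Spot check: chi_2(1) = zeta_7^(2*1) = zeta_7^2 = exp(4*I*pi/7).

Working: Z/7Z is abelian, so all 7 irreducible complex representations are 1-dimensional. They are given by chi_k(m) = zeta_7^(k*m) for k = 0,...,6. Row orthogonality: sum_m chi_k(m) conj(chi_l(m)) = 7 * [k = l].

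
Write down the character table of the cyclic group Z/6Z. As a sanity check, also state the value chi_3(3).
Character table of Z/6Z (irreps indexed chi_0,...,chi_5 with chi_k(m) = zeta_6^(k*m), zeta_6 = exp(2*pi*i/6)):
  irrep \ class  {0} (size 1)  {1} (size 1)    {2} (size 1)    {3} (size 1)  {4} (size 1)    {5} (size 1)  
  chi_0          1             1               1               1             1               1             
  chi_1          1             exp(I*pi/3)     exp(2*I*pi/3)   -1            exp(-2*I*pi/3)  exp(-I*pi/3)  
  chi_2          1             exp(2*I*pi/3)   exp(-2*I*pi/3)  1             exp(2*I*pi/3)   exp(-2*I*pi/3)
  chi_3          1             -1              1               -1            1               -1            
  chi_4          1             exp(-2*I*pi/3)  exp(2*I*pi/3)   1             exp(-2*I*pi/3)  exp(2*I*pi/3) 
  chi_5          1             exp(-I*pi/3)    exp(-2*I*pi/3)  -1            exp(2*I*pi/3)   exp(I*pi/3)   

Spot check: chi_3(3) = zeta_6^(3*3) = zeta_6^9 = -1.

Proof sketch: Z/6Z is abelian, so all 6 irreducible complex representations are 1-dimensional. They are given by chi_k(m) = zeta_6^(k*m) for k = 0,...,5. Row orthogonality: sum_m chi_k(m) conj(chi_l(m)) = 6 * [k = l].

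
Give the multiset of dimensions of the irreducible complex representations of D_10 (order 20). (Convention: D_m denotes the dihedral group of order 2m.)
Dimensions: 1, 1, 1, 1, 2, 2, 2, 2

Why: There are 8 irreducibles (= number of conjugacy classes). Their dimensions d_i satisfy sum d_i^2 = |G| = 20: 1 + 1 + 1 + 1 + 4 + 4 + 4 + 4 = 20.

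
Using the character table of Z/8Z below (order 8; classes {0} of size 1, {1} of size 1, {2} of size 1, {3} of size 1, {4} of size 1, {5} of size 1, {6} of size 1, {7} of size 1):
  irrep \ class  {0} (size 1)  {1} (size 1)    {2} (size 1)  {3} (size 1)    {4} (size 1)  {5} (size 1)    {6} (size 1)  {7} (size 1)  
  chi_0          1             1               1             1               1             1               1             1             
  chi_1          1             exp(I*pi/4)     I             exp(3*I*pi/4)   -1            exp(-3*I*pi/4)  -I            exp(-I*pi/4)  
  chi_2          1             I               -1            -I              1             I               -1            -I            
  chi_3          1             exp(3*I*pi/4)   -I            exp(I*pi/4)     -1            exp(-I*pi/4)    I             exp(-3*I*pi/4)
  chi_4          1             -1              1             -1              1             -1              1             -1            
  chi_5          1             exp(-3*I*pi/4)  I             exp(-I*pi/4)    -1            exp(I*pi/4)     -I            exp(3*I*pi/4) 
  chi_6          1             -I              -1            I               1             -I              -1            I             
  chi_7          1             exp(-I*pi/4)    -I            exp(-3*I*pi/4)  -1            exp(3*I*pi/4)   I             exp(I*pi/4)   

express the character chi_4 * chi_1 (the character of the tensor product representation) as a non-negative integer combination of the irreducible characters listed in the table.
chi_4 tensor chi_1 = chi_5 (all other irreducibles have multiplicity 0).

Derivation: The character of a tensor product is the pointwise product (chi_4 * chi_1)(C) = chi_4(C) * chi_1(C):
  {0}: (1)*(1), {1}: (-1)*(exp(I*pi/4)), {2}: (1)*(I), {3}: (-1)*(exp(3*I*pi/4)), {4}: (1)*(-1), {5}: (-1)*(exp(-3*I*pi/4)), {6}: (1)*(-I), {7}: (-1)*(exp(-I*pi/4))
so (chi_4 * chi_1) takes values
  {0} -> 1, {1} -> -exp(I*pi/4), {2} -> I, {3} -> -exp(3*I*pi/4), {4} -> -1, {5} -> -exp(-3*I*pi/4), {6} -> -I, {7} -> -exp(-I*pi/4).
Now take the inner product of this character with each irreducible chi from the table, <chi_4*chi_1, chi> = (1/8) sum_C |C| (chi_4*chi_1)(C) conj(chi(C)):
  <chi_4*chi_1, chi_0> = (1/8)[1*(1)*conj(1) + 1*(-exp(I*pi/4))*conj(1) + 1*(I)*conj(1) + 1*(-exp(3*I*pi/4))*conj(1) + 1*(-1)*conj(1) + 1*(-exp(-3*I*pi/4))*conj(1) + 1*(-I)*conj(1) + 1*(-exp(-I*pi/4))*conj(1)]
      = (1/8)[(1) + (-exp(I*pi/4)) + (I) + (-exp(3*I*pi/4)) + (-1) + (-exp(-3*I*pi/4)) + (-I) + (-exp(-I*pi/4))] = 0/8 = 0
  <chi_4*chi_1, chi_1> = (1/8)[1*(1)*conj(1) + 1*(-exp(I*pi/4))*conj(exp(I*pi/4)) + 1*(I)*conj(I) + 1*(-exp(3*I*pi/4))*conj(exp(3*I*pi/4)) + 1*(-1)*conj(-1) + 1*(-exp(-3*I*pi/4))*conj(exp(-3*I*pi/4)) + 1*(-I)*conj(-I) + 1*(-exp(-I*pi/4))*conj(exp(-I*pi/4))]
      = (1/8)[(1) + (-1) + (1) + (-1) + (1) + (-1) + (1) + (-1)] = 0/8 = 0
  <chi_4*chi_1, chi_2> = (1/8)[1*(1)*conj(1) + 1*(-exp(I*pi/4))*conj(I) + 1*(I)*conj(-1) + 1*(-exp(3*I*pi/4))*conj(-I) + 1*(-1)*conj(1) + 1*(-exp(-3*I*pi/4))*conj(I) + 1*(-I)*conj(-1) + 1*(-exp(-I*pi/4))*conj(-I)]
      = (1/8)[(1) + (exp(3*I*pi/4)) + (-I) + (-exp(-3*I*pi/4)) + (-1) + (exp(-I*pi/4)) + (I) + (-exp(I*pi/4))] = 0/8 = 0
  <chi_4*chi_1, chi_3> = (1/8)[1*(1)*conj(1) + 1*(-exp(I*pi/4))*conj(exp(3*I*pi/4)) + 1*(I)*conj(-I) + 1*(-exp(3*I*pi/4))*conj(exp(I*pi/4)) + 1*(-1)*conj(-1) + 1*(-exp(-3*I*pi/4))*conj(exp(-I*pi/4)) + 1*(-I)*conj(I) + 1*(-exp(-I*pi/4))*conj(exp(-3*I*pi/4))]
      = (1/8)[(1) + (I) + (-1) + (-I) + (1) + (I) + (-1) + (-I)] = 0/8 = 0
  <chi_4*chi_1, chi_4> = (1/8)[1*(1)*conj(1) + 1*(-exp(I*pi/4))*conj(-1) + 1*(I)*conj(1) + 1*(-exp(3*I*pi/4))*conj(-1) + 1*(-1)*conj(1) + 1*(-exp(-3*I*pi/4))*conj(-1) + 1*(-I)*conj(1) + 1*(-exp(-I*pi/4))*conj(-1)]
      = (1/8)[(1) + (exp(I*pi/4)) + (I) + (exp(3*I*pi/4)) + (-1) + (exp(-3*I*pi/4)) + (-I) + (exp(-I*pi/4))] = 0/8 = 0
  <chi_4*chi_1, chi_5> = (1/8)[1*(1)*conj(1) + 1*(-exp(I*pi/4))*conj(exp(-3*I*pi/4)) + 1*(I)*conj(I) + 1*(-exp(3*I*pi/4))*conj(exp(-I*pi/4)) + 1*(-1)*conj(-1) + 1*(-exp(-3*I*pi/4))*conj(exp(I*pi/4)) + 1*(-I)*conj(-I) + 1*(-exp(-I*pi/4))*conj(exp(3*I*pi/4))]
      = (1/8)[(1) + (1) + (1) + (1) + (1) + (1) + (1) + (1)] = 8/8 = 1
  <chi_4*chi_1, chi_6> = (1/8)[1*(1)*conj(1) + 1*(-exp(I*pi/4))*conj(-I) + 1*(I)*conj(-1) + 1*(-exp(3*I*pi/4))*conj(I) + 1*(-1)*conj(1) + 1*(-exp(-3*I*pi/4))*conj(-I) + 1*(-I)*conj(-1) + 1*(-exp(-I*pi/4))*conj(I)]
      = (1/8)[(1) + (-exp(3*I*pi/4)) + (-I) + (exp(-3*I*pi/4)) + (-1) + (-exp(-I*pi/4)) + (I) + (exp(I*pi/4))] = 0/8 = 0
  <chi_4*chi_1, chi_7> = (1/8)[1*(1)*conj(1) + 1*(-exp(I*pi/4))*conj(exp(-I*pi/4)) + 1*(I)*conj(-I) + 1*(-exp(3*I*pi/4))*conj(exp(-3*I*pi/4)) + 1*(-1)*conj(-1) + 1*(-exp(-3*I*pi/4))*conj(exp(3*I*pi/4)) + 1*(-I)*conj(I) + 1*(-exp(-I*pi/4))*conj(exp(I*pi/4))]
      = (1/8)[(1) + (-I) + (-1) + (I) + (1) + (-I) + (-1) + (I)] = 0/8 = 0
(Exp terms are combined using exp(i*s)*conj(exp(i*t)) = exp(i*(s-t)), and sums of them are collapsed using the identity that for every m > 1 the m distinct m-th roots of unity sum to 0, e.g. 1 + exp(2*I*pi/3) + exp(-2*I*pi/3) = 0.)
Hence the multiplicities are chi_5: 1. Dimension check: dim(chi_4)*dim(chi_1) = 1*1 = 1 and sum (mult * dim) = 1*1 = 1.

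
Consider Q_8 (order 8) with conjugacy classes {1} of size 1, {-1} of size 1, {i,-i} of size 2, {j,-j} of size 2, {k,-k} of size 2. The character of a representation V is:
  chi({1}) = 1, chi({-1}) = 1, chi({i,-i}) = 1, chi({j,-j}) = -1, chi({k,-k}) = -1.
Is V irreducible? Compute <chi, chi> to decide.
Irreducible: <chi, chi> = 1.

Working: <chi, chi> = (1/|G|) sum_C |C| * |chi(C)|^2 = (1/8)[1*|1|^2 + 1*|1|^2 + 2*|1|^2 + 2*|-1|^2 + 2*|-1|^2]
  = (1/8)[(1) + (1) + (2) + (2) + (2)] = 8/8 = 1.
A character is irreducible iff <chi, chi> = 1, so this representation is irreducible.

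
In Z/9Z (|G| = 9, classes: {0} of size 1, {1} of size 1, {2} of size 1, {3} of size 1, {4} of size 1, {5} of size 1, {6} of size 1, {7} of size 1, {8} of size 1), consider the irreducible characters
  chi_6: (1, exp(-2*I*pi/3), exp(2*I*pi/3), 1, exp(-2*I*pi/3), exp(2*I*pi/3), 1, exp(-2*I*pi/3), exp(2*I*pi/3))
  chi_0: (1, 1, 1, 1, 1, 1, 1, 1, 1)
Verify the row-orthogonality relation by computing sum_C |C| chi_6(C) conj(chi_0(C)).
Sum = 0; so <chi_6, chi_0> = 0 (distinct irreducibles are orthogonal).

Compute term by term over conjugacy classes (|C| * chi_6(C) * conj(chi_0(C))):
  1*(1)*conj(1) + 1*(exp(-2*I*pi/3))*conj(1) + 1*(exp(2*I*pi/3))*conj(1) + 1*(1)*conj(1) + 1*(exp(-2*I*pi/3))*conj(1) + 1*(exp(2*I*pi/3))*conj(1) + 1*(1)*conj(1) + 1*(exp(-2*I*pi/3))*conj(1) + 1*(exp(2*I*pi/3))*conj(1)
  = (1) + (exp(-2*I*pi/3)) + (exp(2*I*pi/3)) + (1) + (exp(-2*I*pi/3)) + (exp(2*I*pi/3)) + (1) + (exp(-2*I*pi/3)) + (exp(2*I*pi/3))
  = 0.
(Exp terms are combined using exp(i*s)*conj(exp(i*t)) = exp(i*(s-t)), and sums of them are collapsed using the identity that for every m > 1 the m distinct m-th roots of unity sum to 0, e.g. 1 + exp(2*I*pi/3) + exp(-2*I*pi/3) = 0.)
Dividing by |G| = 9 gives 0/9 = 0, matching the row-orthogonality relation <chi_6, chi_0> = [chi_6 = chi_0].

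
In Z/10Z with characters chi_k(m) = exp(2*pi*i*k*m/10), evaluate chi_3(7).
chi_3(7) = zeta_10^21 = exp(I*pi/5)

Working: chi_3(7) = zeta_10^(3*7) = zeta_10^21. Since zeta_10^10 = 1, this equals zeta_10^1 = exp(2*pi*i*1/10) = exp(I*pi/5).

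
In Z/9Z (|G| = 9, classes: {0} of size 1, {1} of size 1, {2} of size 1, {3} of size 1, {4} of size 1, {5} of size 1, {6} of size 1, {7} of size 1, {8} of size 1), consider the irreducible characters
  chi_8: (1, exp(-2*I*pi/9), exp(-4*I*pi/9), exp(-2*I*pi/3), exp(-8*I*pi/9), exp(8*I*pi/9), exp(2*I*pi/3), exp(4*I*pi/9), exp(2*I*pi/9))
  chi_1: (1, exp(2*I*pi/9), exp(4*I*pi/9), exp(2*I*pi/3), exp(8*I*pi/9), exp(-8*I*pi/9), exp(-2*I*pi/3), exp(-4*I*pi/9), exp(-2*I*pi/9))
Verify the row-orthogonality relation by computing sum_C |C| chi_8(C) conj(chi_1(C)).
Sum = 0; so <chi_8, chi_1> = 0 (distinct irreducibles are orthogonal).

Details: Compute term by term over conjugacy classes (|C| * chi_8(C) * conj(chi_1(C))):
  1*(1)*conj(1) + 1*(exp(-2*I*pi/9))*conj(exp(2*I*pi/9)) + 1*(exp(-4*I*pi/9))*conj(exp(4*I*pi/9)) + 1*(exp(-2*I*pi/3))*conj(exp(2*I*pi/3)) + 1*(exp(-8*I*pi/9))*conj(exp(8*I*pi/9)) + 1*(exp(8*I*pi/9))*conj(exp(-8*I*pi/9)) + 1*(exp(2*I*pi/3))*conj(exp(-2*I*pi/3)) + 1*(exp(4*I*pi/9))*conj(exp(-4*I*pi/9)) + 1*(exp(2*I*pi/9))*conj(exp(-2*I*pi/9))
  = (1) + (exp(-4*I*pi/9)) + (exp(-8*I*pi/9)) + (exp(2*I*pi/3)) + (exp(2*I*pi/9)) + (exp(-2*I*pi/9)) + (exp(-2*I*pi/3)) + (exp(8*I*pi/9)) + (exp(4*I*pi/9))
  = 0.
(Exp terms are combined using exp(i*s)*conj(exp(i*t)) = exp(i*(s-t)), and sums of them are collapsed using the identity that for every m > 1 the m distinct m-th roots of unity sum to 0, e.g. 1 + exp(2*I*pi/3) + exp(-2*I*pi/3) = 0.)
Dividing by |G| = 9 gives 0/9 = 0, matching the row-orthogonality relation <chi_8, chi_1> = [chi_8 = chi_1].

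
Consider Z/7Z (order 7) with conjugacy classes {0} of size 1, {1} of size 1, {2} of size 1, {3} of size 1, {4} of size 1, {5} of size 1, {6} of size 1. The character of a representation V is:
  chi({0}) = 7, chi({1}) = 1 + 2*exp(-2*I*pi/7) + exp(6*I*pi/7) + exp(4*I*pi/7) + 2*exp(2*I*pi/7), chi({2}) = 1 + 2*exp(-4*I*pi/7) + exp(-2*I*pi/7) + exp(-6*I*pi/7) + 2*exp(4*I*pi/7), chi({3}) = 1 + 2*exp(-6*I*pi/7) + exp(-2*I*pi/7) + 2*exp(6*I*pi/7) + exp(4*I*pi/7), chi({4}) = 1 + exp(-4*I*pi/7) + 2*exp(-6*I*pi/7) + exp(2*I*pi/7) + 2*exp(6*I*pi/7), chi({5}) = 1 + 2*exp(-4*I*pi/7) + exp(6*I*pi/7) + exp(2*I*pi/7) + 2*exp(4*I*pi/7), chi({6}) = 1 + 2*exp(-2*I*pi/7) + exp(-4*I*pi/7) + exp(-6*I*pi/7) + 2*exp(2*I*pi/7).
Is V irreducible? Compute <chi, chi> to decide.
Not irreducible (reducible): <chi, chi> = 11 > 1.

Argument: <chi, chi> = (1/|G|) sum_C |C| * |chi(C)|^2 = (1/7)[1*|7|^2 + 1*|1 + 2*exp(-2*I*pi/7) + exp(6*I*pi/7) + exp(4*I*pi/7) + 2*exp(2*I*pi/7)|^2 + 1*|1 + 2*exp(-4*I*pi/7) + exp(-2*I*pi/7) + exp(-6*I*pi/7) + 2*exp(4*I*pi/7)|^2 + 1*|1 + 2*exp(-6*I*pi/7) + exp(-2*I*pi/7) + 2*exp(6*I*pi/7) + exp(4*I*pi/7)|^2 + 1*|1 + exp(-4*I*pi/7) + 2*exp(-6*I*pi/7) + exp(2*I*pi/7) + 2*exp(6*I*pi/7)|^2 + 1*|1 + 2*exp(-4*I*pi/7) + exp(6*I*pi/7) + exp(2*I*pi/7) + 2*exp(4*I*pi/7)|^2 + 1*|1 + 2*exp(-2*I*pi/7) + exp(-4*I*pi/7) + exp(-6*I*pi/7) + 2*exp(2*I*pi/7)|^2]
  = (1/7)[(49) + (11 + 7*exp(-4*I*pi/7) + 7*exp(-2*I*pi/7) + 5*exp(-6*I*pi/7) + 5*exp(6*I*pi/7) + 7*exp(2*I*pi/7) + 7*exp(4*I*pi/7)) + (11 + 7*exp(-4*I*pi/7) + 5*exp(-2*I*pi/7) + 7*exp(-6*I*pi/7) + 7*exp(6*I*pi/7) + 5*exp(2*I*pi/7) + 7*exp(4*I*pi/7)) + (11 + 7*exp(-2*I*pi/7) + 5*exp(-4*I*pi/7) + 7*exp(-6*I*pi/7) + 7*exp(6*I*pi/7) + 5*exp(4*I*pi/7) + 7*exp(2*I*pi/7)) + (11 + 7*exp(-2*I*pi/7) + 5*exp(-4*I*pi/7) + 7*exp(-6*I*pi/7) + 7*exp(6*I*pi/7) + 5*exp(4*I*pi/7) + 7*exp(2*I*pi/7)) + (11 + 7*exp(-4*I*pi/7) + 5*exp(-2*I*pi/7) + 7*exp(-6*I*pi/7) + 7*exp(6*I*pi/7) + 5*exp(2*I*pi/7) + 7*exp(4*I*pi/7)) + (11 + 7*exp(-4*I*pi/7) + 7*exp(-2*I*pi/7) + 5*exp(-6*I*pi/7) + 5*exp(6*I*pi/7) + 7*exp(2*I*pi/7) + 7*exp(4*I*pi/7))] = 77/7 = 11.
(Exp terms are combined using exp(i*s)*conj(exp(i*t)) = exp(i*(s-t)), and sums of them are collapsed using the identity that for every m > 1 the m distinct m-th roots of unity sum to 0, e.g. 1 + exp(2*I*pi/3) + exp(-2*I*pi/3) = 0.)
A character is irreducible iff <chi, chi> = 1, so this representation is reducible.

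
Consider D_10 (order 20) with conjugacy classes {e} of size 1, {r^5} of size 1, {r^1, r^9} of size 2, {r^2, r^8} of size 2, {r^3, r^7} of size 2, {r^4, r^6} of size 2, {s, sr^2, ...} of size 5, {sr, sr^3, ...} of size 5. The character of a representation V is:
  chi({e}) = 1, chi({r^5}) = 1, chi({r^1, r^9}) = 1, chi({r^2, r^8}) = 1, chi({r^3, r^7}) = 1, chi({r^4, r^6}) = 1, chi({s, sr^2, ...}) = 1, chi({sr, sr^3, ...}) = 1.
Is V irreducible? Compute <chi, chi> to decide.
Irreducible: <chi, chi> = 1.

Derivation: <chi, chi> = (1/|G|) sum_C |C| * |chi(C)|^2 = (1/20)[1*|1|^2 + 1*|1|^2 + 2*|1|^2 + 2*|1|^2 + 2*|1|^2 + 2*|1|^2 + 5*|1|^2 + 5*|1|^2]
  = (1/20)[(1) + (1) + (2) + (2) + (2) + (2) + (5) + (5)] = 20/20 = 1.
A character is irreducible iff <chi, chi> = 1, so this representation is irreducible.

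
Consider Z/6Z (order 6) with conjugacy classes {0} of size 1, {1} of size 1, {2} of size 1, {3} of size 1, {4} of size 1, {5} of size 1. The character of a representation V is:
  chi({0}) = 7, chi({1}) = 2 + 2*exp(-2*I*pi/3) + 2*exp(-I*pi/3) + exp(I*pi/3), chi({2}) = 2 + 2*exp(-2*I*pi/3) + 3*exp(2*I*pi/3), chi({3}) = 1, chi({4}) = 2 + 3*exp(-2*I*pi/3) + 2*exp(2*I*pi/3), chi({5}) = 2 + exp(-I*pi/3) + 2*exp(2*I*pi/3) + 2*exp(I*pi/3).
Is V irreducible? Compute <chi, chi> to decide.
Not irreducible (reducible): <chi, chi> = 13 > 1.

Explanation: <chi, chi> = (1/|G|) sum_C |C| * |chi(C)|^2 = (1/6)[1*|7|^2 + 1*|2 + 2*exp(-2*I*pi/3) + 2*exp(-I*pi/3) + exp(I*pi/3)|^2 + 1*|2 + 2*exp(-2*I*pi/3) + 3*exp(2*I*pi/3)|^2 + 1*|1|^2 + 1*|2 + 3*exp(-2*I*pi/3) + 2*exp(2*I*pi/3)|^2 + 1*|2 + exp(-I*pi/3) + 2*exp(2*I*pi/3) + 2*exp(I*pi/3)|^2]
  = (1/6)[(49) + (13) + (1) + (1) + (1) + (13)] = 78/6 = 13.
(Exp terms are combined using exp(i*s)*conj(exp(i*t)) = exp(i*(s-t)), and sums of them are collapsed using the identity that for every m > 1 the m distinct m-th roots of unity sum to 0, e.g. 1 + exp(2*I*pi/3) + exp(-2*I*pi/3) = 0.)
A character is irreducible iff <chi, chi> = 1, so this representation is reducible.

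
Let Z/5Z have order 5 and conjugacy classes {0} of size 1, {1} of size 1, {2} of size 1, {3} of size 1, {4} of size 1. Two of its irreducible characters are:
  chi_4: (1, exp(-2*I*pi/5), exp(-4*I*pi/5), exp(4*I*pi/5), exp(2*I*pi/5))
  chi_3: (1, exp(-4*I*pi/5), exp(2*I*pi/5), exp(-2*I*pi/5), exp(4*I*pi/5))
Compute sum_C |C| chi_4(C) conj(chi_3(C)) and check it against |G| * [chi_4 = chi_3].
Sum = 0; so <chi_4, chi_3> = 0 (distinct irreducibles are orthogonal).

Solution. Compute term by term over conjugacy classes (|C| * chi_4(C) * conj(chi_3(C))):
  1*(1)*conj(1) + 1*(exp(-2*I*pi/5))*conj(exp(-4*I*pi/5)) + 1*(exp(-4*I*pi/5))*conj(exp(2*I*pi/5)) + 1*(exp(4*I*pi/5))*conj(exp(-2*I*pi/5)) + 1*(exp(2*I*pi/5))*conj(exp(4*I*pi/5))
  = (1) + (exp(2*I*pi/5)) + (exp(4*I*pi/5)) + (exp(-4*I*pi/5)) + (exp(-2*I*pi/5))
  = 0.
(Exp terms are combined using exp(i*s)*conj(exp(i*t)) = exp(i*(s-t)), and sums of them are collapsed using the identity that for every m > 1 the m distinct m-th roots of unity sum to 0, e.g. 1 + exp(2*I*pi/3) + exp(-2*I*pi/3) = 0.)
Dividing by |G| = 5 gives 0/5 = 0, matching the row-orthogonality relation <chi_4, chi_3> = [chi_4 = chi_3].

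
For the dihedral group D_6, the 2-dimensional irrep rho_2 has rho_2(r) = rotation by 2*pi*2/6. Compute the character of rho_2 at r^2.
chi_{rho_2}(r^2) = 2*cos(2*pi*2*2/6) = -1

Why: rho_2(r^2) is rotation by angle 2*pi*2*2/6, whose trace is 2*cos(2*pi*2*2/6) = -1.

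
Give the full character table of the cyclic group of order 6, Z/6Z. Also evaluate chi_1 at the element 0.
Character table of Z/6Z (irreps indexed chi_0,...,chi_5 with chi_k(m) = zeta_6^(k*m), zeta_6 = exp(2*pi*i/6)):
  irrep \ class  {0} (size 1)  {1} (size 1)    {2} (size 1)    {3} (size 1)  {4} (size 1)    {5} (size 1)  
  chi_0          1             1               1               1             1               1             
  chi_1          1             exp(I*pi/3)     exp(2*I*pi/3)   -1            exp(-2*I*pi/3)  exp(-I*pi/3)  
  chi_2          1             exp(2*I*pi/3)   exp(-2*I*pi/3)  1             exp(2*I*pi/3)   exp(-2*I*pi/3)
  chi_3          1             -1              1               -1            1               -1            
  chi_4          1             exp(-2*I*pi/3)  exp(2*I*pi/3)   1             exp(-2*I*pi/3)  exp(2*I*pi/3) 
  chi_5          1             exp(-I*pi/3)    exp(-2*I*pi/3)  -1            exp(2*I*pi/3)   exp(I*pi/3)   

Spot check: chi_1(0) = zeta_6^(1*0) = zeta_6^0 = 1.

Reasoning: Z/6Z is abelian, so all 6 irreducible complex representations are 1-dimensional. They are given by chi_k(m) = zeta_6^(k*m) for k = 0,...,5. Row orthogonality: sum_m chi_k(m) conj(chi_l(m)) = 6 * [k = l].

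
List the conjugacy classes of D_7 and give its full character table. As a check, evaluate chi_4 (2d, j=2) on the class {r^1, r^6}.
Conjugacy classes: {e} of size 1, {r^1, r^6} of size 2, {r^2, r^5} of size 2, {r^3, r^4} of size 2, {s, sr, ..., sr^6} of size 7.
Character table:
  irrep \ class              {e} (size 1)  {r^1, r^6} (size 2)  {r^2, r^5} (size 2)  {r^3, r^4} (size 2)  {s, sr, ..., sr^6} (size 7)
  chi_1 (triv)               1             1                    1                    1                    1                          
  chi_2 (sign: r->1, s->-1)  1             1                    1                    1                    -1                         
  chi_3 (2d, j=1)            2             2*cos(2*pi/7)        -2*cos(3*pi/7)       -2*cos(pi/7)         0                          
  chi_4 (2d, j=2)            2             -2*cos(3*pi/7)       -2*cos(pi/7)         2*cos(2*pi/7)        0                          
  chi_5 (2d, j=3)            2             -2*cos(pi/7)         2*cos(2*pi/7)        -2*cos(3*pi/7)       0                          

Spot check: chi_4 (2d, j=2) on {r^1, r^6} = -2*cos(3*pi/7).

Details: D_7 has order 2*7 = 14 with 5 conjugacy classes, hence 5 irreducibles. Sum of squared dims 1 + 1 + 4 + 4 + 4 = 14 = |G|. Linear characters come from the abelianisation; the 2-dimensional irreps have character r^k -> 2*cos(2*pi*j*k/7), reflections -> 0.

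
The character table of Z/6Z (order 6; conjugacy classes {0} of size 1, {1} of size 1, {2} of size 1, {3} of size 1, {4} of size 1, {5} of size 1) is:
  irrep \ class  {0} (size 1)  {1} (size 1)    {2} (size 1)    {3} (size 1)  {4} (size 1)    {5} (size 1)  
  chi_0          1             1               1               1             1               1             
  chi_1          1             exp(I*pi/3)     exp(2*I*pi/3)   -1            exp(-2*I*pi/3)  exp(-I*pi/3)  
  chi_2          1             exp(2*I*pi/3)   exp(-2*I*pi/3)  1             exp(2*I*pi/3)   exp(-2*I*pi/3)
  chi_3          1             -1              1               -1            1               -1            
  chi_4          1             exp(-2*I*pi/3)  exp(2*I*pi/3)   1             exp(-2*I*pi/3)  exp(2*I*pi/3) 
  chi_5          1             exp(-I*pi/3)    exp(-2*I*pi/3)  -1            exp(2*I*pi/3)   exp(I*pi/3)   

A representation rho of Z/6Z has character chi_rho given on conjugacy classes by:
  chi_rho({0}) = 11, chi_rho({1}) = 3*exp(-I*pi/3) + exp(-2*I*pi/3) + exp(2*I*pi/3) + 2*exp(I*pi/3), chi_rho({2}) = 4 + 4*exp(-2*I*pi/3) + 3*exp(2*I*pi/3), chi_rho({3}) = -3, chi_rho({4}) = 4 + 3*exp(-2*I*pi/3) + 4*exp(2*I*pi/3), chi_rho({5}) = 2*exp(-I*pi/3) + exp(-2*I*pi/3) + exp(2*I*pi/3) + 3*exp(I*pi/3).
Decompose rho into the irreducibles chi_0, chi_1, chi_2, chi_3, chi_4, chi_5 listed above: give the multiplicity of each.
Multiplicities: chi_0: 2, chi_1: 2, chi_2: 1, chi_3: 2, chi_4: 1, chi_5: 3.

Argument: Use <chi_rho, chi> = (1/|G|) sum_C |C| * chi_rho(C) * conj(chi(C)) with |G| = 6 for each irreducible chi in the table:
  <chi_rho, chi_0> = (1/6)[1*(11)*conj(1) + 1*(3*exp(-I*pi/3) + exp(-2*I*pi/3) + exp(2*I*pi/3) + 2*exp(I*pi/3))*conj(1) + 1*(4 + 4*exp(-2*I*pi/3) + 3*exp(2*I*pi/3))*conj(1) + 1*(-3)*conj(1) + 1*(4 + 3*exp(-2*I*pi/3) + 4*exp(2*I*pi/3))*conj(1) + 1*(2*exp(-I*pi/3) + exp(-2*I*pi/3) + exp(2*I*pi/3) + 3*exp(I*pi/3))*conj(1)]
      = (1/6)[(11) + (3*exp(-I*pi/3) + exp(-2*I*pi/3) + exp(2*I*pi/3) + 2*exp(I*pi/3)) + (4 + 4*exp(-2*I*pi/3) + 3*exp(2*I*pi/3)) + (-3) + (4 + 3*exp(-2*I*pi/3) + 4*exp(2*I*pi/3)) + (2*exp(-I*pi/3) + exp(-2*I*pi/3) + exp(2*I*pi/3) + 3*exp(I*pi/3))] = 12/6 = 2
  <chi_rho, chi_1> = (1/6)[1*(11)*conj(1) + 1*(3*exp(-I*pi/3) + exp(-2*I*pi/3) + exp(2*I*pi/3) + 2*exp(I*pi/3))*conj(exp(I*pi/3)) + 1*(4 + 4*exp(-2*I*pi/3) + 3*exp(2*I*pi/3))*conj(exp(2*I*pi/3)) + 1*(-3)*conj(-1) + 1*(4 + 3*exp(-2*I*pi/3) + 4*exp(2*I*pi/3))*conj(exp(-2*I*pi/3)) + 1*(2*exp(-I*pi/3) + exp(-2*I*pi/3) + exp(2*I*pi/3) + 3*exp(I*pi/3))*conj(exp(-I*pi/3))]
      = (1/6)[(11) + (1 + 3*exp(-2*I*pi/3) + exp(I*pi/3)) + (-1) + (3) + (-1) + (1 + exp(-I*pi/3) + 3*exp(2*I*pi/3))] = 12/6 = 2
  <chi_rho, chi_2> = (1/6)[1*(11)*conj(1) + 1*(3*exp(-I*pi/3) + exp(-2*I*pi/3) + exp(2*I*pi/3) + 2*exp(I*pi/3))*conj(exp(2*I*pi/3)) + 1*(4 + 4*exp(-2*I*pi/3) + 3*exp(2*I*pi/3))*conj(exp(-2*I*pi/3)) + 1*(-3)*conj(1) + 1*(4 + 3*exp(-2*I*pi/3) + 4*exp(2*I*pi/3))*conj(exp(2*I*pi/3)) + 1*(2*exp(-I*pi/3) + exp(-2*I*pi/3) + exp(2*I*pi/3) + 3*exp(I*pi/3))*conj(exp(-2*I*pi/3))]
      = (1/6)[(11) + (-2 + 2*exp(-I*pi/3) + exp(2*I*pi/3)) + (4 + 3*exp(-2*I*pi/3) + 4*exp(2*I*pi/3)) + (-3) + (4 + 4*exp(-2*I*pi/3) + 3*exp(2*I*pi/3)) + (-2 + exp(-2*I*pi/3) + 2*exp(I*pi/3))] = 6/6 = 1
  <chi_rho, chi_3> = (1/6)[1*(11)*conj(1) + 1*(3*exp(-I*pi/3) + exp(-2*I*pi/3) + exp(2*I*pi/3) + 2*exp(I*pi/3))*conj(-1) + 1*(4 + 4*exp(-2*I*pi/3) + 3*exp(2*I*pi/3))*conj(1) + 1*(-3)*conj(-1) + 1*(4 + 3*exp(-2*I*pi/3) + 4*exp(2*I*pi/3))*conj(1) + 1*(2*exp(-I*pi/3) + exp(-2*I*pi/3) + exp(2*I*pi/3) + 3*exp(I*pi/3))*conj(-1)]
      = (1/6)[(11) + (-2*exp(I*pi/3) - exp(2*I*pi/3) - exp(-2*I*pi/3) - 3*exp(-I*pi/3)) + (4 + 4*exp(-2*I*pi/3) + 3*exp(2*I*pi/3)) + (3) + (4 + 3*exp(-2*I*pi/3) + 4*exp(2*I*pi/3)) + (-3*exp(I*pi/3) - exp(2*I*pi/3) - exp(-2*I*pi/3) - 2*exp(-I*pi/3))] = 12/6 = 2
  <chi_rho, chi_4> = (1/6)[1*(11)*conj(1) + 1*(3*exp(-I*pi/3) + exp(-2*I*pi/3) + exp(2*I*pi/3) + 2*exp(I*pi/3))*conj(exp(-2*I*pi/3)) + 1*(4 + 4*exp(-2*I*pi/3) + 3*exp(2*I*pi/3))*conj(exp(2*I*pi/3)) + 1*(-3)*conj(1) + 1*(4 + 3*exp(-2*I*pi/3) + 4*exp(2*I*pi/3))*conj(exp(-2*I*pi/3)) + 1*(2*exp(-I*pi/3) + exp(-2*I*pi/3) + exp(2*I*pi/3) + 3*exp(I*pi/3))*conj(exp(2*I*pi/3))]
      = (1/6)[(11) + (-1 + exp(-2*I*pi/3) + 3*exp(I*pi/3)) + (-1) + (-3) + (-1) + (-1 + 3*exp(-I*pi/3) + exp(2*I*pi/3))] = 6/6 = 1
  <chi_rho, chi_5> = (1/6)[1*(11)*conj(1) + 1*(3*exp(-I*pi/3) + exp(-2*I*pi/3) + exp(2*I*pi/3) + 2*exp(I*pi/3))*conj(exp(-I*pi/3)) + 1*(4 + 4*exp(-2*I*pi/3) + 3*exp(2*I*pi/3))*conj(exp(-2*I*pi/3)) + 1*(-3)*conj(-1) + 1*(4 + 3*exp(-2*I*pi/3) + 4*exp(2*I*pi/3))*conj(exp(2*I*pi/3)) + 1*(2*exp(-I*pi/3) + exp(-2*I*pi/3) + exp(2*I*pi/3) + 3*exp(I*pi/3))*conj(exp(I*pi/3))]
      = (1/6)[(11) + (2 + exp(-I*pi/3) + 2*exp(2*I*pi/3)) + (4 + 3*exp(-2*I*pi/3) + 4*exp(2*I*pi/3)) + (3) + (4 + 4*exp(-2*I*pi/3) + 3*exp(2*I*pi/3)) + (2 + 2*exp(-2*I*pi/3) + exp(I*pi/3))] = 18/6 = 3
(Exp terms are combined using exp(i*s)*conj(exp(i*t)) = exp(i*(s-t)), and sums of them are collapsed using the identity that for every m > 1 the m distinct m-th roots of unity sum to 0, e.g. 1 + exp(2*I*pi/3) + exp(-2*I*pi/3) = 0.)
Dimension check: dim(rho) = sum (mult * dim) = 2*1 + 2*1 + 1*1 + 2*1 + 1*1 + 3*1 = 11 = chi_rho(e) = 11.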